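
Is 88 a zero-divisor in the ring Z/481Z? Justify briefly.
NO

gcd(88, 481) = 1, so 88 is a unit in Z/481Z (it has a multiplicative inverse). A unit cannot be a zero-divisor: if 88·b ≡ 0 then multiplying both sides by 88^(−1) gives b ≡ 0. So 88 is not a zero-divisor.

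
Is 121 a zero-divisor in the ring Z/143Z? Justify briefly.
gcd(121, 143) = 11 > 1, so 121 is not a unit in Z/143Z. In Z/nZ every nonzero non-unit is a zero-divisor: explicitly, take b = 143/gcd = 13 ≠ 0 (mod 143); then 121·13 = 1573 = 11·143, i.e. 121·13 ≡ 0 (mod 143). So 121 is a zero-divisor.

Final answer: YES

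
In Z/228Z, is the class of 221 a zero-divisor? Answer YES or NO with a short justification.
gcd(221, 228) = 1, so 221 is a unit in Z/228Z (it has a multiplicative inverse). A unit cannot be a zero-divisor: if 221·b ≡ 0 then multiplying both sides by 221^(−1) gives b ≡ 0. So 221 is not a zero-divisor.

Final answer: NO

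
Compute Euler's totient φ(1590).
φ is multiplicative, with φ(p^e) = p^e − p^(e−1). Factorise 1590 = 2 · 3 · 5 · 53. Then
  φ(1590) = (2 − 1) · (3 − 1) · (5 − 1) · (53 − 1) = 1 · 2 · 4 · 52 = 416.

Final answer: φ(1590) = 416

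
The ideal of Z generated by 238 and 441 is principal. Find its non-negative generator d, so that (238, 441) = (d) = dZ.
In the PID Z, (a, b) is generated by gcd(a, b). Compute gcd(441, 238) with the extended Euclidean algorithm, tracking rows (r, s, t) with s·441 + t·238 = r:
  row A: (441, 1, 0)   [1·441 + 0·238 = 441]
  row B: (238, 0, 1)   [0·441 + 1·238 = 238]
  441 = 1·238 + 203   → row C = row A − 1·row B = (203, 1, −1)   [check: 1·441 − 1·238 = 203]
  238 = 1·203 + 35   → row D = row B − 1·row C = (35, −1, 2)   [check: −1·441 + 2·238 = 35]
  203 = 5·35 + 28   → row E = row C − 5·row D = (28, 6, −11)   [check: 6·441 − 11·238 = 28]
  35 = 1·28 + 7   → row F = row D − 1·row E = (7, −7, 13)   [check: −7·441 + 13·238 = 7]
  28 = 4·7 + 0   → remainder 0, stop. gcd = 7 (last nonzero row F).
So gcd(238, 441) = 7, with Bézout identity −7·441 + 13·238 = 7. Containment (⊇): the Bézout identity exhibits 7 as an element of (238, 441), giving (7) ⊆ (238, 441). Containment (⊆): since 7 | 238 and 7 | 441 (238 = 7·34, 441 = 7·63), every Z-linear combination of 238 and 441 is divisible by 7, so (238, 441) ⊆ (7). Therefore (238, 441) = (7), d = 7.

Final answer: (238, 441) = (7); d = 7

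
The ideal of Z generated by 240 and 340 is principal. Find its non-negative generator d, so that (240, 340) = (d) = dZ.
In the PID Z, (a, b) is generated by gcd(a, b). Compute gcd(340, 240) with the extended Euclidean algorithm, tracking rows (r, s, t) with s·340 + t·240 = r:
  row A: (340, 1, 0)   [1·340 + 0·240 = 340]
  row B: (240, 0, 1)   [0·340 + 1·240 = 240]
  340 = 1·240 + 100   → row C = row A − 1·row B = (100, 1, −1)   [check: 1·340 − 1·240 = 100]
  240 = 2·100 + 40   → row D = row B − 2·row C = (40, −2, 3)   [check: −2·340 + 3·240 = 40]
  100 = 2·40 + 20   → row E = row C − 2·row D = (20, 5, −7)   [check: 5·340 − 7·240 = 20]
  40 = 2·20 + 0   → remainder 0, stop. gcd = 20 (last nonzero row E).
So gcd(240, 340) = 20, with Bézout identity 5·340 − 7·240 = 20. Containment (⊇): the Bézout identity exhibits 20 as an element of (240, 340), giving (20) ⊆ (240, 340). Containment (⊆): since 20 | 240 and 20 | 340 (240 = 20·12, 340 = 20·17), every Z-linear combination of 240 and 340 is divisible by 20, so (240, 340) ⊆ (20). Therefore (240, 340) = (20), d = 20.

Final answer: (240, 340) = (20); d = 20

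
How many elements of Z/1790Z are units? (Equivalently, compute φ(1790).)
An element a ∈ Z/1790Z is a unit iff gcd(a, 1790) = 1, so the number of units is φ(1790). φ is multiplicative, with φ(p^e) = p^e − p^(e−1). Factorise 1790 = 2 · 5 · 179. Then
  φ(1790) = (2 − 1) · (5 − 1) · (179 − 1) = 1 · 4 · 178 = 712.

Final answer: Z/1790Z has φ(1790) = 712 units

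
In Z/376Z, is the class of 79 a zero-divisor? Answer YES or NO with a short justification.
gcd(79, 376) = 1, so 79 is a unit in Z/376Z (it has a multiplicative inverse). A unit cannot be a zero-divisor: if 79·b ≡ 0 then multiplying both sides by 79^(−1) gives b ≡ 0. So 79 is not a zero-divisor.

Final answer: NO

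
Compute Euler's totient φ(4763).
φ(4763) = 4320

φ is multiplicative, with φ(p^e) = p^e − p^(e−1). Factorise 4763 = 11 · 433. Then
  φ(4763) = (11 − 1) · (433 − 1) = 10 · 432 = 4320.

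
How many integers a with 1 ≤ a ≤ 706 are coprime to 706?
The number of a ∈ {1, ..., 706} with gcd(a, 706) = 1 is by definition Euler's totient φ(706). φ is multiplicative, with φ(p^e) = p^e − p^(e−1). Factorise 706 = 2 · 353. Then
  φ(706) = (2 − 1) · (353 − 1) = 1 · 352 = 352.
So there are 352 such integers.

Final answer: 352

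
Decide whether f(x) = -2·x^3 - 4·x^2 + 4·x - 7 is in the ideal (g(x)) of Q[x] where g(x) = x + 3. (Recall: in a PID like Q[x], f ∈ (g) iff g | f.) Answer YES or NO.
NO

In Q[x] the ideal (g) consists of all multiples of g, so f ∈ (g) iff g | f, i.e. iff the remainder of f on division by g is 0. Divide f by g (g is monic, so eliminate the leading term of the running remainder at each step):
  leading term -2·x^3: subtract (-2·x^2)·g(x) = -2·x^3 - 6·x^2, leaving 2·x^2 + 4·x - 7
  leading term 2·x^2: subtract (2·x)·g(x) = 2·x^2 + 6·x, leaving -2·x - 7
  leading term -2·x: subtract (-2)·g(x) = -2·x - 6, leaving -1
The remainder r(x) = -1 ≠ 0 (and deg r < deg g), so g ∤ f, i.e. f ∉ (g).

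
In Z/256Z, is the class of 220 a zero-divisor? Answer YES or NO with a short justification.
gcd(220, 256) = 4 > 1, so 220 is not a unit in Z/256Z. In Z/nZ every nonzero non-unit is a zero-divisor: explicitly, take b = 256/gcd = 64 ≠ 0 (mod 256); then 220·64 = 14080 = 55·256, i.e. 220·64 ≡ 0 (mod 256). So 220 is a zero-divisor.

Final answer: YES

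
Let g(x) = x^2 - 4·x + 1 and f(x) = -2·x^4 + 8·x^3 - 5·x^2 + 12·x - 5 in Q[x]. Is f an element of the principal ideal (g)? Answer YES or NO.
In Q[x] the ideal (g) consists of all multiples of g, so f ∈ (g) iff g | f, i.e. iff the remainder of f on division by g is 0. Divide f by g (g is monic, so eliminate the leading term of the running remainder at each step):
  leading term -2·x^4: subtract (-2·x^2)·g(x) = -2·x^4 + 8·x^3 - 2·x^2, leaving -3·x^2 + 12·x - 5
  leading term -3·x^2: subtract (-3)·g(x) = -3·x^2 + 12·x - 3, leaving -2
The remainder r(x) = -2 ≠ 0 (and deg r < deg g), so g ∤ f, i.e. f ∉ (g).

Final answer: NO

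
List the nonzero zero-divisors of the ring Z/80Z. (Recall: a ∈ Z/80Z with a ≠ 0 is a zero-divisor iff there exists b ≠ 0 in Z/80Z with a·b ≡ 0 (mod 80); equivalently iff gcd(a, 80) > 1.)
An element a ∈ Z/80Z (with a ≠ 0) is a zero-divisor iff gcd(a, 80) > 1 (because a is a unit precisely when gcd(a, n) = 1, and in Z/nZ every nonzero, non-unit element is a zero-divisor). Scan a = 1, ..., 79 and keep those with gcd(a, 80) > 1:
  gcd(2, 80) = 2, gcd(4, 80) = 4, gcd(5, 80) = 5, gcd(6, 80) = 2, gcd(8, 80) = 8, gcd(10, 80) = 10, gcd(12, 80) = 4, gcd(14, 80) = 2, gcd(15, 80) = 5, gcd(16, 80) = 16, gcd(18, 80) = 2, gcd(20, 80) = 20, gcd(22, 80) = 2, gcd(24, 80) = 8, gcd(25, 80) = 5, gcd(26, 80) = 2, gcd(28, 80) = 4, gcd(30, 80) = 10, gcd(32, 80) = 16, gcd(34, 80) = 2, gcd(35, 80) = 5, gcd(36, 80) = 4, gcd(38, 80) = 2, gcd(40, 80) = 40, gcd(42, 80) = 2, gcd(44, 80) = 4, gcd(45, 80) = 5, gcd(46, 80) = 2, gcd(48, 80) = 16, gcd(50, 80) = 10, gcd(52, 80) = 4, gcd(54, 80) = 2, gcd(55, 80) = 5, gcd(56, 80) = 8, gcd(58, 80) = 2, gcd(60, 80) = 20, gcd(62, 80) = 2, gcd(64, 80) = 16, gcd(65, 80) = 5, gcd(66, 80) = 2, gcd(68, 80) = 4, gcd(70, 80) = 10, gcd(72, 80) = 8, gcd(74, 80) = 2, gcd(75, 80) = 5, gcd(76, 80) = 4, gcd(78, 80) = 2.
All other a ∈ {1, ..., 79} have gcd(a, 80) = 1 and are units. So the nonzero zero-divisors are exactly the 47 values of a appearing in this scan.

Final answer: nonzero zero-divisors of Z/80Z = {2, 4, 5, 6, 8, 10, 12, 14, 15, 16, 18, 20, 22, 24, 25, 26, 28, 30, 32, 34, 35, 36, 38, 40, 42, 44, 45, 46, 48, 50, 52, 54, 55, 56, 58, 60, 62, 64, 65, 66, 68, 70, 72, 74, 75, 76, 78}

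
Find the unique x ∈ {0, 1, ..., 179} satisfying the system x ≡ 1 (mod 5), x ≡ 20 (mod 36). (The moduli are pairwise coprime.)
x ≡ 56 (mod 180); the representative in [0, 180) is 56

The moduli 5, 36 are pairwise coprime, so by the CRT there is a unique solution mod 5·36 = 180.
Solve by successive substitution. Start with x ≡ 1 (mod 5).
  Combine with x ≡ 20 (mod 36): write x = 1 + 5·t and require 1 + 5·t ≡ 20 (mod 36), i.e. 5·t ≡ 20 − 1 ≡ 19 (mod 36). Since 5^(−1) ≡ 29 (mod 36), t ≡ 29·19 ≡ 11 (mod 36). So x ≡ 1 + 5·11 = 56 (mod 180).
Unique solution in [0, 180): x = 56.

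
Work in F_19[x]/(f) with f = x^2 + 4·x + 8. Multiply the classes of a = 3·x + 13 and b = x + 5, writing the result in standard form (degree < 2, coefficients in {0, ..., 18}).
a · b ≡ 16·x + 3 (mod f(x))

Multiply as integer polynomials: a · b = 3·x^2 + 28·x + 65. Reducing coefficients mod 19: a · b ≡ 3·x^2 + 9·x + 8. Now divide by f(x) = x^2 + 4·x + 8 in F_19[x], eliminating the leading term at each step:
  leading term 3·x^2: subtract (3)·f(x) = 3·x^2 + 12·x + 5, leaving 16·x + 3 (coefficients mod 19)
The degree is now < 2, so this is the remainder. Hence a · b ≡ 16·x + 3 in F_19[x]/(f).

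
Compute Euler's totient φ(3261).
φ(3261) = 2172

φ is multiplicative, with φ(p^e) = p^e − p^(e−1). Factorise 3261 = 3 · 1087. Then
  φ(3261) = (3 − 1) · (1087 − 1) = 2 · 1086 = 2172.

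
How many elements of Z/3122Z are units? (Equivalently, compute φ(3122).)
An element a ∈ Z/3122Z is a unit iff gcd(a, 3122) = 1, so the number of units is φ(3122). φ is multiplicative, with φ(p^e) = p^e − p^(e−1). Factorise 3122 = 2 · 7 · 223. Then
  φ(3122) = (2 − 1) · (7 − 1) · (223 − 1) = 1 · 6 · 222 = 1332.

Final answer: Z/3122Z has φ(3122) = 1332 units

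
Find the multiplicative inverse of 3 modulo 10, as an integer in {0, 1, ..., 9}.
3^(−1) ≡ 7 (mod 10)

Apply the extended Euclidean algorithm to (10, 3), tracking rows (r, s, t) with s·10 + t·3 = r. Each division r_prev = q·r_cur + r_new produces the new row as (previous row) − q·(current row):
  row A: (10, 1, 0)   [1·10 + 0·3 = 10]
  row B: (3, 0, 1)   [0·10 + 1·3 = 3]
  10 = 3·3 + 1   → row C = row A − 3·row B = (1, 1, −3)   [check: 1·10 − 3·3 = 1]
  3 = 3·1 + 0   → remainder 0, stop. gcd = 1 (last nonzero row C).
The gcd is 1, so 3 is invertible mod 10. The last nonzero row gives 1·10 − 3·3 = 1, so t = −3. So 3^(−1) ≡ −3 ≡ 7 (mod 10). Verify: 3 · 7 = 21 ≡ 1 (mod 10). ✓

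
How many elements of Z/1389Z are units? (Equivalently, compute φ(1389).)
An element a ∈ Z/1389Z is a unit iff gcd(a, 1389) = 1, so the number of units is φ(1389). φ is multiplicative, with φ(p^e) = p^e − p^(e−1). Factorise 1389 = 3 · 463. Then
  φ(1389) = (3 − 1) · (463 − 1) = 2 · 462 = 924.

Final answer: Z/1389Z has φ(1389) = 924 units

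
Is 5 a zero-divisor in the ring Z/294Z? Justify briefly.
gcd(5, 294) = 1, so 5 is a unit in Z/294Z (it has a multiplicative inverse). A unit cannot be a zero-divisor: if 5·b ≡ 0 then multiplying both sides by 5^(−1) gives b ≡ 0. So 5 is not a zero-divisor.

Final answer: NO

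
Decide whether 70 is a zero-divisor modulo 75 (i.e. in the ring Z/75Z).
gcd(70, 75) = 5 > 1, so 70 is not a unit in Z/75Z. In Z/nZ every nonzero non-unit is a zero-divisor: explicitly, take b = 75/gcd = 15 ≠ 0 (mod 75); then 70·15 = 1050 = 14·75, i.e. 70·15 ≡ 0 (mod 75). So 70 is a zero-divisor.

Final answer: YES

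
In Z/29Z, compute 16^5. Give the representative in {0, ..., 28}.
Use repeated squaring. Binary(5) = 101. Walk through the bits of the exponent 5 left-to-right: at each bit after the leading one, square the running value, then multiply by 16 if the bit is 1 (always reducing mod 29):
  bit 1 = 1 (leading): start with 16.
  bit 2 = 0: square 16^2 = 256 ≡ 24 (mod 29).
  bit 3 = 1: square 24^2 = 576 ≡ 25; bit is 1, so multiply 25·16 = 400 ≡ 23 (mod 29).
Final value: 16^5 ≡ 23 (mod 29).

Final answer: 23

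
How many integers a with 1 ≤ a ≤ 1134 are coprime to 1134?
324

The number of a ∈ {1, ..., 1134} with gcd(a, 1134) = 1 is by definition Euler's totient φ(1134). φ is multiplicative, with φ(p^e) = p^e − p^(e−1). Factorise 1134 = 2 · 3^4 · 7. Then
  φ(1134) = (2 − 1) · (3^4 − 3^3) · (7 − 1) = 1 · 54 · 6 = 324.
So there are 324 such integers.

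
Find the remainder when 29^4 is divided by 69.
Use repeated squaring. Binary(4) = 100. Walk through the bits of the exponent 4 left-to-right: at each bit after the leading one, square the running value, then multiply by 29 if the bit is 1 (always reducing mod 69):
  bit 1 = 1 (leading): start with 29.
  bit 2 = 0: square 29^2 = 841 ≡ 13 (mod 69).
  bit 3 = 0: square 13^2 = 169 ≡ 31 (mod 69).
Final value: 29^4 ≡ 31 (mod 69).

Final answer: 31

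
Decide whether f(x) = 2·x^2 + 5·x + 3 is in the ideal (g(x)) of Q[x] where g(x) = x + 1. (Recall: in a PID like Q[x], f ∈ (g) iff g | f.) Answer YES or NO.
YES

In Q[x] the ideal (g) consists of all multiples of g, so f ∈ (g) iff g | f, i.e. iff the remainder of f on division by g is 0. Divide f by g (g is monic, so eliminate the leading term of the running remainder at each step):
  leading term 2·x^2: subtract (2·x)·g(x) = 2·x^2 + 2·x, leaving 3·x + 3
  leading term 3·x: subtract (3)·g(x) = 3·x + 3, leaving 0
The remainder is 0, so f(x) = g(x) · h(x) with h(x) = 2·x + 3. Hence g | f, i.e. f ∈ (g).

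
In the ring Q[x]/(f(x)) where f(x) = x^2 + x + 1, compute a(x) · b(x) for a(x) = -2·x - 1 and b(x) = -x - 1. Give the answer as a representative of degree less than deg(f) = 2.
a · b ≡ x - 1 (mod f(x))

First multiply in Q[x] without reducing: a · b = 2·x^2 + 3·x + 1. Now divide by f(x) = x^2 + x + 1, eliminating the leading term at each step:
  leading term 2·x^2: subtract (2)·f(x) = 2·x^2 + 2·x + 2, leaving x - 1
The degree is now < 2, so this is the remainder. Hence a · b ≡ x - 1 in Q[x]/(f).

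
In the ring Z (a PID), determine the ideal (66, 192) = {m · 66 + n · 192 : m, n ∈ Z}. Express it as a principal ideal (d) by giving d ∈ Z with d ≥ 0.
(66, 192) = (6); d = 6

In the PID Z, (a, b) is generated by gcd(a, b). Compute gcd(192, 66) with the extended Euclidean algorithm, tracking rows (r, s, t) with s·192 + t·66 = r:
  row A: (192, 1, 0)   [1·192 + 0·66 = 192]
  row B: (66, 0, 1)   [0·192 + 1·66 = 66]
  192 = 2·66 + 60   → row C = row A − 2·row B = (60, 1, −2)   [check: 1·192 − 2·66 = 60]
  66 = 1·60 + 6   → row D = row B − 1·row C = (6, −1, 3)   [check: −1·192 + 3·66 = 6]
  60 = 10·6 + 0   → remainder 0, stop. gcd = 6 (last nonzero row D).
So gcd(66, 192) = 6, with Bézout identity −1·192 + 3·66 = 6. Containment (⊇): the Bézout identity exhibits 6 as an element of (66, 192), giving (6) ⊆ (66, 192). Containment (⊆): since 6 | 66 and 6 | 192 (66 = 6·11, 192 = 6·32), every Z-linear combination of 66 and 192 is divisible by 6, so (66, 192) ⊆ (6). Therefore (66, 192) = (6), d = 6.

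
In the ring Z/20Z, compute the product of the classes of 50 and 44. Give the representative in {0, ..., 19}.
0

Reduce the factors first: 50 ≡ 10, 44 ≡ 4 (mod 20), so 50 · 44 ≡ 10 · 4 (mod 20). 10 · 4 = 40. Dividing by 20: 40 = 2·20 + 0. So (50 · 44) mod 20 = 0.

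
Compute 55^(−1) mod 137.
55^(−1) ≡ 5 (mod 137)

Apply the extended Euclidean algorithm to (137, 55), tracking rows (r, s, t) with s·137 + t·55 = r. Each division r_prev = q·r_cur + r_new produces the new row as (previous row) − q·(current row):
  row A: (137, 1, 0)   [1·137 + 0·55 = 137]
  row B: (55, 0, 1)   [0·137 + 1·55 = 55]
  137 = 2·55 + 27   → row C = row A − 2·row B = (27, 1, −2)   [check: 1·137 − 2·55 = 27]
  55 = 2·27 + 1   → row D = row B − 2·row C = (1, −2, 5)   [check: −2·137 + 5·55 = 1]
  27 = 27·1 + 0   → remainder 0, stop. gcd = 1 (last nonzero row D).
The gcd is 1, so 55 is invertible mod 137. The last nonzero row gives −2·137 + 5·55 = 1, so t = 5. So 55^(−1) ≡ 5 (mod 137). Verify: 55 · 5 = 275 ≡ 1 (mod 137). ✓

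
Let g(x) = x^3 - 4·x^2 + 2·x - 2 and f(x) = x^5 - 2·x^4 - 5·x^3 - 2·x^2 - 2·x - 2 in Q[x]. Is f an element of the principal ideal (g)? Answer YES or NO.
YES

In Q[x] the ideal (g) consists of all multiples of g, so f ∈ (g) iff g | f, i.e. iff the remainder of f on division by g is 0. Divide f by g (g is monic, so eliminate the leading term of the running remainder at each step):
  leading term x^5: subtract (x^2)·g(x) = x^5 - 4·x^4 + 2·x^3 - 2·x^2, leaving 2·x^4 - 7·x^3 - 2·x - 2
  leading term 2·x^4: subtract (2·x)·g(x) = 2·x^4 - 8·x^3 + 4·x^2 - 4·x, leaving x^3 - 4·x^2 + 2·x - 2
  leading term x^3: subtract (1)·g(x) = x^3 - 4·x^2 + 2·x - 2, leaving 0
The remainder is 0, so f(x) = g(x) · h(x) with h(x) = x^2 + 2·x + 1. Hence g | f, i.e. f ∈ (g).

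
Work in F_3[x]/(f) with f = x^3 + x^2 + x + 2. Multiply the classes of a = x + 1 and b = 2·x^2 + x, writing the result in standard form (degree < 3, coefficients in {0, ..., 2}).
a · b ≡ x^2 + 2·x + 2 (mod f(x))

Multiply as integer polynomials: a · b = 2·x^3 + 3·x^2 + x. Reducing coefficients mod 3: a · b ≡ 2·x^3 + x. Now divide by f(x) = x^3 + x^2 + x + 2 in F_3[x], eliminating the leading term at each step:
  leading term 2·x^3: subtract (2)·f(x) = 2·x^3 + 2·x^2 + 2·x + 1, leaving x^2 + 2·x + 2 (coefficients mod 3)
The degree is now < 3, so this is the remainder. Hence a · b ≡ x^2 + 2·x + 2 in F_3[x]/(f).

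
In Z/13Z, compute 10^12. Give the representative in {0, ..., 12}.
1

Use repeated squaring. Binary(12) = 1100. Walk through the bits of the exponent 12 left-to-right: at each bit after the leading one, square the running value, then multiply by 10 if the bit is 1 (always reducing mod 13):
  bit 1 = 1 (leading): start with 10.
  bit 2 = 1: square 10^2 = 100 ≡ 9; bit is 1, so multiply 9·10 = 90 ≡ 12 (mod 13).
  bit 3 = 0: square 12^2 = 144 ≡ 1 (mod 13).
  bit 4 = 0: square 1^2 = 1 (mod 13).
Final value: 10^12 ≡ 1 (mod 13).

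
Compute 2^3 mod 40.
8

Use repeated squaring. Binary(3) = 11. Walk through the bits of the exponent 3 left-to-right: at each bit after the leading one, square the running value, then multiply by 2 if the bit is 1 (always reducing mod 40):
  bit 1 = 1 (leading): start with 2.
  bit 2 = 1: square 2^2 = 4; bit is 1, so multiply 4·2 = 8 (mod 40).
Final value: 2^3 ≡ 8 (mod 40).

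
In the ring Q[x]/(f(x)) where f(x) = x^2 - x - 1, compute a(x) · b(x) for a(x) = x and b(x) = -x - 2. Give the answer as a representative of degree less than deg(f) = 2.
a · b ≡ -3·x - 1 (mod f(x))

First multiply in Q[x] without reducing: a · b = -x^2 - 2·x. Now divide by f(x) = x^2 - x - 1, eliminating the leading term at each step:
  leading term -x^2: subtract (-1)·f(x) = -x^2 + x + 1, leaving -3·x - 1
The degree is now < 2, so this is the remainder. Hence a · b ≡ -3·x - 1 in Q[x]/(f).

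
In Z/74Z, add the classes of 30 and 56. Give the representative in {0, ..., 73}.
Both summands are already reduced mod 74. 30 + 56 = 86; 86 = 1·74 + 12, so (30 + 56) mod 74 = 12.

Final answer: 12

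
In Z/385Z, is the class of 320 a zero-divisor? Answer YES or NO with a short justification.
gcd(320, 385) = 5 > 1, so 320 is not a unit in Z/385Z. In Z/nZ every nonzero non-unit is a zero-divisor: explicitly, take b = 385/gcd = 77 ≠ 0 (mod 385); then 320·77 = 24640 = 64·385, i.e. 320·77 ≡ 0 (mod 385). So 320 is a zero-divisor.

Final answer: YES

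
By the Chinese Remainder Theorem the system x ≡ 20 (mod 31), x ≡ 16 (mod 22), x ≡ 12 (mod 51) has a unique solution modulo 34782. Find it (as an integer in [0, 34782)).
x ≡ 34182 (mod 34782); the representative in [0, 34782) is 34182

The moduli 31, 22, 51 are pairwise coprime, so by the CRT there is a unique solution mod 31·22·51 = 34782.
Solve by successive substitution. Start with x ≡ 20 (mod 31).
  Combine with x ≡ 16 (mod 22): write x = 20 + 31·t and require 20 + 31·t ≡ 16 (mod 22), i.e. 31·t ≡ 16 − 20 ≡ 18 (mod 22). Since 31^(−1) ≡ 5 (mod 22) (31 ≡ 9 (mod 22)), t ≡ 5·18 ≡ 2 (mod 22). So x ≡ 20 + 31·2 = 82 (mod 682).
  Combine with x ≡ 12 (mod 51): write x = 82 + 682·t and require 82 + 682·t ≡ 12 (mod 51), i.e. 682·t ≡ 12 − 82 ≡ 32 (mod 51). Since 682^(−1) ≡ 43 (mod 51) (682 ≡ 19 (mod 51)), t ≡ 43·32 ≡ 50 (mod 51). So x ≡ 82 + 682·50 = 34182 (mod 34782).
Unique solution in [0, 34782): x = 34182.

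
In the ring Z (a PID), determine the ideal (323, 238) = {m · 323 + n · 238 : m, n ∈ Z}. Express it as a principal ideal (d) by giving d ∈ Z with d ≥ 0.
In the PID Z, (a, b) is generated by gcd(a, b). Compute gcd(323, 238) with the extended Euclidean algorithm, tracking rows (r, s, t) with s·323 + t·238 = r:
  row A: (323, 1, 0)   [1·323 + 0·238 = 323]
  row B: (238, 0, 1)   [0·323 + 1·238 = 238]
  323 = 1·238 + 85   → row C = row A − 1·row B = (85, 1, −1)   [check: 1·323 − 1·238 = 85]
  238 = 2·85 + 68   → row D = row B − 2·row C = (68, −2, 3)   [check: −2·323 + 3·238 = 68]
  85 = 1·68 + 17   → row E = row C − 1·row D = (17, 3, −4)   [check: 3·323 − 4·238 = 17]
  68 = 4·17 + 0   → remainder 0, stop. gcd = 17 (last nonzero row E).
So gcd(323, 238) = 17, with Bézout identity 3·323 − 4·238 = 17. Containment (⊇): the Bézout identity exhibits 17 as an element of (323, 238), giving (17) ⊆ (323, 238). Containment (⊆): since 17 | 323 and 17 | 238 (323 = 17·19, 238 = 17·14), every Z-linear combination of 323 and 238 is divisible by 17, so (323, 238) ⊆ (17). Therefore (323, 238) = (17), d = 17.

Final answer: (323, 238) = (17); d = 17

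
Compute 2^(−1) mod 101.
2^(−1) ≡ 51 (mod 101)

Apply the extended Euclidean algorithm to (101, 2), tracking rows (r, s, t) with s·101 + t·2 = r. Each division r_prev = q·r_cur + r_new produces the new row as (previous row) − q·(current row):
  row A: (101, 1, 0)   [1·101 + 0·2 = 101]
  row B: (2, 0, 1)   [0·101 + 1·2 = 2]
  101 = 50·2 + 1   → row C = row A − 50·row B = (1, 1, −50)   [check: 1·101 − 50·2 = 1]
  2 = 2·1 + 0   → remainder 0, stop. gcd = 1 (last nonzero row C).
The gcd is 1, so 2 is invertible mod 101. The last nonzero row gives 1·101 − 50·2 = 1, so t = −50. So 2^(−1) ≡ −50 ≡ 51 (mod 101). Verify: 2 · 51 = 102 ≡ 1 (mod 101). ✓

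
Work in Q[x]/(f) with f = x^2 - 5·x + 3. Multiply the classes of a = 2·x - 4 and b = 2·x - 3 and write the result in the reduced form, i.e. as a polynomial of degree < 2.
First multiply in Q[x] without reducing: a · b = 4·x^2 - 14·x + 12. Now divide by f(x) = x^2 - 5·x + 3, eliminating the leading term at each step:
  leading term 4·x^2: subtract (4)·f(x) = 4·x^2 - 20·x + 12, leaving 6·x
The degree is now < 2, so this is the remainder. Hence a · b ≡ 6·x in Q[x]/(f).

Final answer: a · b ≡ 6·x (mod f(x))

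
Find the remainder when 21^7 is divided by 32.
Use repeated squaring. Binary(7) = 111. Walk through the bits of the exponent 7 left-to-right: at each bit after the leading one, square the running value, then multiply by 21 if the bit is 1 (always reducing mod 32):
  bit 1 = 1 (leading): start with 21.
  bit 2 = 1: square 21^2 = 441 ≡ 25; bit is 1, so multiply 25·21 = 525 ≡ 13 (mod 32).
  bit 3 = 1: square 13^2 = 169 ≡ 9; bit is 1, so multiply 9·21 = 189 ≡ 29 (mod 32).
Final value: 21^7 ≡ 29 (mod 32).

Final answer: 29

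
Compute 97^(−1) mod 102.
Apply the extended Euclidean algorithm to (102, 97), tracking rows (r, s, t) with s·102 + t·97 = r. Each division r_prev = q·r_cur + r_new produces the new row as (previous row) − q·(current row):
  row A: (102, 1, 0)   [1·102 + 0·97 = 102]
  row B: (97, 0, 1)   [0·102 + 1·97 = 97]
  102 = 1·97 + 5   → row C = row A − 1·row B = (5, 1, −1)   [check: 1·102 − 1·97 = 5]
  97 = 19·5 + 2   → row D = row B − 19·row C = (2, −19, 20)   [check: −19·102 + 20·97 = 2]
  5 = 2·2 + 1   → row E = row C − 2·row D = (1, 39, −41)   [check: 39·102 − 41·97 = 1]
  2 = 2·1 + 0   → remainder 0, stop. gcd = 1 (last nonzero row E).
The gcd is 1, so 97 is invertible mod 102. The last nonzero row gives 39·102 − 41·97 = 1, so t = −41. So 97^(−1) ≡ −41 ≡ 61 (mod 102). Verify: 97 · 61 = 5917 ≡ 1 (mod 102). ✓

Final answer: 97^(−1) ≡ 61 (mod 102)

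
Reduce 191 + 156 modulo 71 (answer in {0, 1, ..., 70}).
Reduce the summands first: 191 ≡ 49, 156 ≡ 14 (mod 71), so 191 + 156 ≡ 49 + 14 (mod 71). 49 + 14 = 63; 63 = 0·71 + 63, so (191 + 156) mod 71 = 63.

Final answer: 63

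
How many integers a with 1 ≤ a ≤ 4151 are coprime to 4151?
3552

The number of a ∈ {1, ..., 4151} with gcd(a, 4151) = 1 is by definition Euler's totient φ(4151). φ is multiplicative, with φ(p^e) = p^e − p^(e−1). Factorise 4151 = 7 · 593. Then
  φ(4151) = (7 − 1) · (593 − 1) = 6 · 592 = 3552.
So there are 3552 such integers.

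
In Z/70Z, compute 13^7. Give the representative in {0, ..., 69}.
27

Use repeated squaring. Binary(7) = 111. Walk through the bits of the exponent 7 left-to-right: at each bit after the leading one, square the running value, then multiply by 13 if the bit is 1 (always reducing mod 70):
  bit 1 = 1 (leading): start with 13.
  bit 2 = 1: square 13^2 = 169 ≡ 29; bit is 1, so multiply 29·13 = 377 ≡ 27 (mod 70).
  bit 3 = 1: square 27^2 = 729 ≡ 29; bit is 1, so multiply 29·13 = 377 ≡ 27 (mod 70).
Final value: 13^7 ≡ 27 (mod 70).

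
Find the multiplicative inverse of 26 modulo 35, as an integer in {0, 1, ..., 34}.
Apply the extended Euclidean algorithm to (35, 26), tracking rows (r, s, t) with s·35 + t·26 = r. Each division r_prev = q·r_cur + r_new produces the new row as (previous row) − q·(current row):
  row A: (35, 1, 0)   [1·35 + 0·26 = 35]
  row B: (26, 0, 1)   [0·35 + 1·26 = 26]
  35 = 1·26 + 9   → row C = row A − 1·row B = (9, 1, −1)   [check: 1·35 − 1·26 = 9]
  26 = 2·9 + 8   → row D = row B − 2·row C = (8, −2, 3)   [check: −2·35 + 3·26 = 8]
  9 = 1·8 + 1   → row E = row C − 1·row D = (1, 3, −4)   [check: 3·35 − 4·26 = 1]
  8 = 8·1 + 0   → remainder 0, stop. gcd = 1 (last nonzero row E).
The gcd is 1, so 26 is invertible mod 35. The last nonzero row gives 3·35 − 4·26 = 1, so t = −4. So 26^(−1) ≡ −4 ≡ 31 (mod 35). Verify: 26 · 31 = 806 ≡ 1 (mod 35). ✓

Final answer: 26^(−1) ≡ 31 (mod 35)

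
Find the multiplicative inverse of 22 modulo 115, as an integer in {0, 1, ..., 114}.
Apply the extended Euclidean algorithm to (115, 22), tracking rows (r, s, t) with s·115 + t·22 = r. Each division r_prev = q·r_cur + r_new produces the new row as (previous row) − q·(current row):
  row A: (115, 1, 0)   [1·115 + 0·22 = 115]
  row B: (22, 0, 1)   [0·115 + 1·22 = 22]
  115 = 5·22 + 5   → row C = row A − 5·row B = (5, 1, −5)   [check: 1·115 − 5·22 = 5]
  22 = 4·5 + 2   → row D = row B − 4·row C = (2, −4, 21)   [check: −4·115 + 21·22 = 2]
  5 = 2·2 + 1   → row E = row C − 2·row D = (1, 9, −47)   [check: 9·115 − 47·22 = 1]
  2 = 2·1 + 0   → remainder 0, stop. gcd = 1 (last nonzero row E).
The gcd is 1, so 22 is invertible mod 115. The last nonzero row gives 9·115 − 47·22 = 1, so t = −47. So 22^(−1) ≡ −47 ≡ 68 (mod 115). Verify: 22 · 68 = 1496 ≡ 1 (mod 115). ✓

Final answer: 22^(−1) ≡ 68 (mod 115)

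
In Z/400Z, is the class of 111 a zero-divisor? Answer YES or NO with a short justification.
gcd(111, 400) = 1, so 111 is a unit in Z/400Z (it has a multiplicative inverse). A unit cannot be a zero-divisor: if 111·b ≡ 0 then multiplying both sides by 111^(−1) gives b ≡ 0. So 111 is not a zero-divisor.

Final answer: NO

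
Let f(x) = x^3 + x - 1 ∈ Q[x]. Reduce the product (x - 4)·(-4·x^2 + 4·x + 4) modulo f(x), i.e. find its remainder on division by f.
First multiply in Q[x] without reducing: a · b = -4·x^3 + 20·x^2 - 12·x - 16. Now divide by f(x) = x^3 + x - 1, eliminating the leading term at each step:
  leading term -4·x^3: subtract (-4)·f(x) = -4·x^3 - 4·x + 4, leaving 20·x^2 - 8·x - 20
The degree is now < 3, so this is the remainder. Hence a · b ≡ 20·x^2 - 8·x - 20 in Q[x]/(f).

Final answer: a · b ≡ 20·x^2 - 8·x - 20 (mod f(x))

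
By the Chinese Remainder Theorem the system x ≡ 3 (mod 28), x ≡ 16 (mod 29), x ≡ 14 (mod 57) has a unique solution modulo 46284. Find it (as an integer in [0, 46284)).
x ≡ 31307 (mod 46284); the representative in [0, 46284) is 31307

The moduli 28, 29, 57 are pairwise coprime, so by the CRT there is a unique solution mod 28·29·57 = 46284.
Solve by successive substitution. Start with x ≡ 3 (mod 28).
  Combine with x ≡ 16 (mod 29): write x = 3 + 28·t and require 3 + 28·t ≡ 16 (mod 29), i.e. 28·t ≡ 16 − 3 ≡ 13 (mod 29). Since 28^(−1) ≡ 28 (mod 29), t ≡ 28·13 ≡ 16 (mod 29). So x ≡ 3 + 28·16 = 451 (mod 812).
  Combine with x ≡ 14 (mod 57): write x = 451 + 812·t and require 451 + 812·t ≡ 14 (mod 57), i.e. 812·t ≡ 14 − 451 ≡ 19 (mod 57). Since 812^(−1) ≡ 53 (mod 57) (812 ≡ 14 (mod 57)), t ≡ 53·19 ≡ 38 (mod 57). So x ≡ 451 + 812·38 = 31307 (mod 46284).
Unique solution in [0, 46284): x = 31307.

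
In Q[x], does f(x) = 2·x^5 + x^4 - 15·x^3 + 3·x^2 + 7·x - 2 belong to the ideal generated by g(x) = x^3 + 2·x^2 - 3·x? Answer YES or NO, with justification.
NO

In Q[x] the ideal (g) consists of all multiples of g, so f ∈ (g) iff g | f, i.e. iff the remainder of f on division by g is 0. Divide f by g (g is monic, so eliminate the leading term of the running remainder at each step):
  leading term 2·x^5: subtract (2·x^2)·g(x) = 2·x^5 + 4·x^4 - 6·x^3, leaving -3·x^4 - 9·x^3 + 3·x^2 + 7·x - 2
  leading term -3·x^4: subtract (-3·x)·g(x) = -3·x^4 - 6·x^3 + 9·x^2, leaving -3·x^3 - 6·x^2 + 7·x - 2
  leading term -3·x^3: subtract (-3)·g(x) = -3·x^3 - 6·x^2 + 9·x, leaving -2·x - 2
The remainder r(x) = -2·x - 2 ≠ 0 (and deg r < deg g), so g ∤ f, i.e. f ∉ (g).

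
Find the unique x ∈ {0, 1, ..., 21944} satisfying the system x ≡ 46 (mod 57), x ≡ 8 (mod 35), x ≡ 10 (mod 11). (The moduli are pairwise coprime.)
The moduli 57, 35, 11 are pairwise coprime, so by the CRT there is a unique solution mod 57·35·11 = 21945.
Solve by successive substitution. Start with x ≡ 46 (mod 57).
  Combine with x ≡ 8 (mod 35): write x = 46 + 57·t and require 46 + 57·t ≡ 8 (mod 35), i.e. 57·t ≡ 8 − 46 ≡ 32 (mod 35). Since 57^(−1) ≡ 8 (mod 35) (57 ≡ 22 (mod 35)), t ≡ 8·32 ≡ 11 (mod 35). So x ≡ 46 + 57·11 = 673 (mod 1995).
  Combine with x ≡ 10 (mod 11): write x = 673 + 1995·t and require 673 + 1995·t ≡ 10 (mod 11), i.e. 1995·t ≡ 10 − 673 ≡ 8 (mod 11). Since 1995^(−1) ≡ 3 (mod 11) (1995 ≡ 4 (mod 11)), t ≡ 3·8 ≡ 2 (mod 11). So x ≡ 673 + 1995·2 = 4663 (mod 21945).
Unique solution in [0, 21945): x = 4663.

Final answer: x ≡ 4663 (mod 21945); the representative in [0, 21945) is 4663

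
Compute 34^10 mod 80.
Use repeated squaring. Binary(10) = 1010. Walk through the bits of the exponent 10 left-to-right: at each bit after the leading one, square the running value, then multiply by 34 if the bit is 1 (always reducing mod 80):
  bit 1 = 1 (leading): start with 34.
  bit 2 = 0: square 34^2 = 1156 ≡ 36 (mod 80).
  bit 3 = 1: square 36^2 = 1296 ≡ 16; bit is 1, so multiply 16·34 = 544 ≡ 64 (mod 80).
  bit 4 = 0: square 64^2 = 4096 ≡ 16 (mod 80).
Final value: 34^10 ≡ 16 (mod 80).

Final answer: 16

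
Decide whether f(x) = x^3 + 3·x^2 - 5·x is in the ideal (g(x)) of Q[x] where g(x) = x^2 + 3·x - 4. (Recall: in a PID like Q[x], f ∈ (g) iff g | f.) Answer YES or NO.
NO

In Q[x] the ideal (g) consists of all multiples of g, so f ∈ (g) iff g | f, i.e. iff the remainder of f on division by g is 0. Divide f by g (g is monic, so eliminate the leading term of the running remainder at each step):
  leading term x^3: subtract (x)·g(x) = x^3 + 3·x^2 - 4·x, leaving -x
The remainder r(x) = -x ≠ 0 (and deg r < deg g), so g ∤ f, i.e. f ∉ (g).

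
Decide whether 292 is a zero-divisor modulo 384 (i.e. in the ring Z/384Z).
YES

gcd(292, 384) = 4 > 1, so 292 is not a unit in Z/384Z. In Z/nZ every nonzero non-unit is a zero-divisor: explicitly, take b = 384/gcd = 96 ≠ 0 (mod 384); then 292·96 = 28032 = 73·384, i.e. 292·96 ≡ 0 (mod 384). So 292 is a zero-divisor.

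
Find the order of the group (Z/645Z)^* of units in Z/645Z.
|(Z/645Z)^*| = 336

(Z/645Z)^* consists of the classes a with gcd(a, 645) = 1, so its order is φ(645). φ is multiplicative, with φ(p^e) = p^e − p^(e−1). Factorise 645 = 3 · 5 · 43. Then
  φ(645) = (3 − 1) · (5 − 1) · (43 − 1) = 2 · 4 · 42 = 336.
Thus |(Z/645Z)^*| = 336.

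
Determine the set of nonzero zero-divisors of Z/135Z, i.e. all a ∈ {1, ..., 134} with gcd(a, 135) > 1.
nonzero zero-divisors of Z/135Z = {3, 5, 6, 9, 10, 12, 15, 18, 20, 21, 24, 25, 27, 30, 33, 35, 36, 39, 40, 42, 45, 48, 50, 51, 54, 55, 57, 60, 63, 65, 66, 69, 70, 72, 75, 78, 80, 81, 84, 85, 87, 90, 93, 95, 96, 99, 100, 102, 105, 108, 110, 111, 114, 115, 117, 120, 123, 125, 126, 129, 130, 132}

An element a ∈ Z/135Z (with a ≠ 0) is a zero-divisor iff gcd(a, 135) > 1 (because a is a unit precisely when gcd(a, n) = 1, and in Z/nZ every nonzero, non-unit element is a zero-divisor). Scan a = 1, ..., 134 and keep those with gcd(a, 135) > 1:
  gcd(3, 135) = 3, gcd(5, 135) = 5, gcd(6, 135) = 3, gcd(9, 135) = 9, gcd(10, 135) = 5, gcd(12, 135) = 3, gcd(15, 135) = 15, gcd(18, 135) = 9, gcd(20, 135) = 5, gcd(21, 135) = 3, gcd(24, 135) = 3, gcd(25, 135) = 5, gcd(27, 135) = 27, gcd(30, 135) = 15, gcd(33, 135) = 3, gcd(35, 135) = 5, gcd(36, 135) = 9, gcd(39, 135) = 3, gcd(40, 135) = 5, gcd(42, 135) = 3, gcd(45, 135) = 45, gcd(48, 135) = 3, gcd(50, 135) = 5, gcd(51, 135) = 3, gcd(54, 135) = 27, gcd(55, 135) = 5, gcd(57, 135) = 3, gcd(60, 135) = 15, gcd(63, 135) = 9, gcd(65, 135) = 5, gcd(66, 135) = 3, gcd(69, 135) = 3, gcd(70, 135) = 5, gcd(72, 135) = 9, gcd(75, 135) = 15, gcd(78, 135) = 3, gcd(80, 135) = 5, gcd(81, 135) = 27, gcd(84, 135) = 3, gcd(85, 135) = 5, gcd(87, 135) = 3, gcd(90, 135) = 45, gcd(93, 135) = 3, gcd(95, 135) = 5, gcd(96, 135) = 3, gcd(99, 135) = 9, gcd(100, 135) = 5, gcd(102, 135) = 3, gcd(105, 135) = 15, gcd(108, 135) = 27, gcd(110, 135) = 5, gcd(111, 135) = 3, gcd(114, 135) = 3, gcd(115, 135) = 5, gcd(117, 135) = 9, gcd(120, 135) = 15, gcd(123, 135) = 3, gcd(125, 135) = 5, gcd(126, 135) = 9, gcd(129, 135) = 3, gcd(130, 135) = 5, gcd(132, 135) = 3.
All other a ∈ {1, ..., 134} have gcd(a, 135) = 1 and are units. So the nonzero zero-divisors are exactly the 62 values of a appearing in this scan.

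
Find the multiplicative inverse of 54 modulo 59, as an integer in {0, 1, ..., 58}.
54^(−1) ≡ 47 (mod 59)

Apply the extended Euclidean algorithm to (59, 54), tracking rows (r, s, t) with s·59 + t·54 = r. Each division r_prev = q·r_cur + r_new produces the new row as (previous row) − q·(current row):
  row A: (59, 1, 0)   [1·59 + 0·54 = 59]
  row B: (54, 0, 1)   [0·59 + 1·54 = 54]
  59 = 1·54 + 5   → row C = row A − 1·row B = (5, 1, −1)   [check: 1·59 − 1·54 = 5]
  54 = 10·5 + 4   → row D = row B − 10·row C = (4, −10, 11)   [check: −10·59 + 11·54 = 4]
  5 = 1·4 + 1   → row E = row C − 1·row D = (1, 11, −12)   [check: 11·59 − 12·54 = 1]
  4 = 4·1 + 0   → remainder 0, stop. gcd = 1 (last nonzero row E).
The gcd is 1, so 54 is invertible mod 59. The last nonzero row gives 11·59 − 12·54 = 1, so t = −12. So 54^(−1) ≡ −12 ≡ 47 (mod 59). Verify: 54 · 47 = 2538 ≡ 1 (mod 59). ✓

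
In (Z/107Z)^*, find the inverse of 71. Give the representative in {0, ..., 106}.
71^(−1) ≡ 104 (mod 107)

Apply the extended Euclidean algorithm to (107, 71), tracking rows (r, s, t) with s·107 + t·71 = r. Each division r_prev = q·r_cur + r_new produces the new row as (previous row) − q·(current row):
  row A: (107, 1, 0)   [1·107 + 0·71 = 107]
  row B: (71, 0, 1)   [0·107 + 1·71 = 71]
  107 = 1·71 + 36   → row C = row A − 1·row B = (36, 1, −1)   [check: 1·107 − 1·71 = 36]
  71 = 1·36 + 35   → row D = row B − 1·row C = (35, −1, 2)   [check: −1·107 + 2·71 = 35]
  36 = 1·35 + 1   → row E = row C − 1·row D = (1, 2, −3)   [check: 2·107 − 3·71 = 1]
  35 = 35·1 + 0   → remainder 0, stop. gcd = 1 (last nonzero row E).
The gcd is 1, so 71 is invertible mod 107. The last nonzero row gives 2·107 − 3·71 = 1, so t = −3. So 71^(−1) ≡ −3 ≡ 104 (mod 107). Verify: 71 · 104 = 7384 ≡ 1 (mod 107). ✓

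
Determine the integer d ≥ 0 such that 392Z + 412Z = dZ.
In the PID Z, (a, b) is generated by gcd(a, b). Compute gcd(412, 392) with the extended Euclidean algorithm, tracking rows (r, s, t) with s·412 + t·392 = r:
  row A: (412, 1, 0)   [1·412 + 0·392 = 412]
  row B: (392, 0, 1)   [0·412 + 1·392 = 392]
  412 = 1·392 + 20   → row C = row A − 1·row B = (20, 1, −1)   [check: 1·412 − 1·392 = 20]
  392 = 19·20 + 12   → row D = row B − 19·row C = (12, −19, 20)   [check: −19·412 + 20·392 = 12]
  20 = 1·12 + 8   → row E = row C − 1·row D = (8, 20, −21)   [check: 20·412 − 21·392 = 8]
  12 = 1·8 + 4   → row F = row D − 1·row E = (4, −39, 41)   [check: −39·412 + 41·392 = 4]
  8 = 2·4 + 0   → remainder 0, stop. gcd = 4 (last nonzero row F).
So gcd(392, 412) = 4, with Bézout identity −39·412 + 41·392 = 4. Containment (⊇): the Bézout identity exhibits 4 as an element of (392, 412), giving (4) ⊆ (392, 412). Containment (⊆): since 4 | 392 and 4 | 412 (392 = 4·98, 412 = 4·103), every Z-linear combination of 392 and 412 is divisible by 4, so (392, 412) ⊆ (4). Therefore (392, 412) = (4), d = 4.

Final answer: (392, 412) = (4); d = 4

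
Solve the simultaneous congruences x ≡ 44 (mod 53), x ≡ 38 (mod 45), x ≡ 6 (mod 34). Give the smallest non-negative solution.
x ≡ 8948 (mod 81090); the representative in [0, 81090) is 8948

The moduli 53, 45, 34 are pairwise coprime, so by the CRT there is a unique solution mod 53·45·34 = 81090.
Solve by successive substitution. Start with x ≡ 44 (mod 53).
  Combine with x ≡ 38 (mod 45): write x = 44 + 53·t and require 44 + 53·t ≡ 38 (mod 45), i.e. 53·t ≡ 38 − 44 ≡ 39 (mod 45). Since 53^(−1) ≡ 17 (mod 45) (53 ≡ 8 (mod 45)), t ≡ 17·39 ≡ 33 (mod 45). So x ≡ 44 + 53·33 = 1793 (mod 2385).
  Combine with x ≡ 6 (mod 34): write x = 1793 + 2385·t and require 1793 + 2385·t ≡ 6 (mod 34), i.e. 2385·t ≡ 6 − 1793 ≡ 15 (mod 34). Since 2385^(−1) ≡ 7 (mod 34) (2385 ≡ 5 (mod 34)), t ≡ 7·15 ≡ 3 (mod 34). So x ≡ 1793 + 2385·3 = 8948 (mod 81090).
Unique solution in [0, 81090): x = 8948.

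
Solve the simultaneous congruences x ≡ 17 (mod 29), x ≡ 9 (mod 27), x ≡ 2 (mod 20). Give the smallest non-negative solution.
x ≡ 5382 (mod 15660); the representative in [0, 15660) is 5382

The moduli 29, 27, 20 are pairwise coprime, so by the CRT there is a unique solution mod 29·27·20 = 15660.
Solve by successive substitution. Start with x ≡ 17 (mod 29).
  Combine with x ≡ 9 (mod 27): write x = 17 + 29·t and require 17 + 29·t ≡ 9 (mod 27), i.e. 29·t ≡ 9 − 17 ≡ 19 (mod 27). Since 29^(−1) ≡ 14 (mod 27) (29 ≡ 2 (mod 27)), t ≡ 14·19 ≡ 23 (mod 27). So x ≡ 17 + 29·23 = 684 (mod 783).
  Combine with x ≡ 2 (mod 20): write x = 684 + 783·t and require 684 + 783·t ≡ 2 (mod 20), i.e. 783·t ≡ 2 − 684 ≡ 18 (mod 20). Since 783^(−1) ≡ 7 (mod 20) (783 ≡ 3 (mod 20)), t ≡ 7·18 ≡ 6 (mod 20). So x ≡ 684 + 783·6 = 5382 (mod 15660).
Unique solution in [0, 15660): x = 5382.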